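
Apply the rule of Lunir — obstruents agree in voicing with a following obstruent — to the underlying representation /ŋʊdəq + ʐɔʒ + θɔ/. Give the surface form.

[ŋʊdəɢʐɔʃθɔ]

The rule targets /q/ (voiceless uvular stop), which sits before the trigger /ʐ/ (voiced).
The voiced uvular stop is [ɢ], so /q/ → [ɢ].
At the second juncture, /ʒ/ likewise becomes [ʃ] adjacent to /θ/.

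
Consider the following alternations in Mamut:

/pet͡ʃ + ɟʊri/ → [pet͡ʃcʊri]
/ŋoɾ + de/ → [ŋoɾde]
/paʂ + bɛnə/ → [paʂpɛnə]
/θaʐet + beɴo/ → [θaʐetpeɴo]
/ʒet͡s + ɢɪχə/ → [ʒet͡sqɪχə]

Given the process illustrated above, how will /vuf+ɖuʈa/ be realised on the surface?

The data show progressive voicing assimilation: /ɟ/ → [c] after /t͡ʃ/; /b/ → [p] after /ʂ/; /b/ → [p] after /t/; /ɢ/ → [q] after /t͡s/. In each pair only voicing changes, matching the preceding consonant, while place and manner stay constant.
No alternation appears in [ŋoɾde]: there the adjacent consonants already agree in voicing (/d/ and /ɾ/ are both voiced), so this form is consistent with the same rule.
/ɖ/ is a voiced retroflex stop. The preceding trigger /f/ is voiceless, so /ɖ/ must become voiceless as well.
A voiceless retroflex stop is [ʈ], so the surface segment is [ʈ].

[vufʈuʈa]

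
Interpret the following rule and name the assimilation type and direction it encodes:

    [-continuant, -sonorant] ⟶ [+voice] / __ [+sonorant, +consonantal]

regressive voicing assimilation

The target ([-continuant, -sonorant], stops) acquires [+voice] next to a sonorant consonant ([+sonorant, +consonantal]) — it takes on the voicing of its neighbour, so the feature that spreads is voicing.
Since the environment is written after the underscore, the trigger follows the target; the direction is regressive.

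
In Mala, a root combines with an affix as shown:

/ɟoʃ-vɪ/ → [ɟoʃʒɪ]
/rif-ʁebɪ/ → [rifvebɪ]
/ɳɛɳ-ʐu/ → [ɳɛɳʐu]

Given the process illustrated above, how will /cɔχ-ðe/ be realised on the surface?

The data show progressive place assimilation: /v/ → [ʒ] after /ʃ/; /ʁ/ → [v] after /f/. In each pair only place changes, matching the preceding consonant, while manner and voice stay constant.
No alternation appears in [ɳɛɳʐu]: there the adjacent consonants already agree in place (/ʐ/ and /ɳ/ are both retroflex), so this form is consistent with the same rule.
/ð/ is a voiced dental fricative. The preceding trigger /χ/ is uvular, so /ð/ must become uvular as well.
Changing only its place to uvular gives [ʁ] — the voiced uvular fricative.

[cɔχʁe]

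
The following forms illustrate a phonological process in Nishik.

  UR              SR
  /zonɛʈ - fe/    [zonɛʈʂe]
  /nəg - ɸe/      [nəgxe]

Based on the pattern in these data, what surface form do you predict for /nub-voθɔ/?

The data show progressive place assimilation: /f/ → [ʂ] after /ʈ/; /ɸ/ → [x] after /g/. In each pair only place changes, matching the preceding consonant, while manner and voice stay constant.
/v/ is a voiced labiodental fricative. The preceding trigger /b/ is bilabial, so /v/ must become bilabial as well.
Changing only its place to bilabial gives [β] — the voiced bilabial fricative.

[nubβoθɔ]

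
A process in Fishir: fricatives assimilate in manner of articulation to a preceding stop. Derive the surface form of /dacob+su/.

/s/ is a voiceless alveolar fricative. The preceding trigger /b/ is a stop, so /s/ must become a stop as well.
The voiceless alveolar stop is [t], so /s/ → [t].

[dacobtu]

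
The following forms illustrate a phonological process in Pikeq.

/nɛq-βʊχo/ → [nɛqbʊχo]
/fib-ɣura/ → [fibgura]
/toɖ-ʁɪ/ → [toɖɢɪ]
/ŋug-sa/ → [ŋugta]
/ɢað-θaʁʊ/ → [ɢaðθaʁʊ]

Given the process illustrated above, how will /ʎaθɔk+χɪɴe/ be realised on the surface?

[ʎaθɔkqɪɴe]

The data show progressive manner assimilation: /β/ → [b] after /q/; /ɣ/ → [g] after /b/; /ʁ/ → [ɢ] after /ɖ/; /s/ → [t] after /g/. In each pair only manner changes, matching the preceding consonant, while place and voice stay constant.
Nothing changes in [ɢaðθaʁʊ]: there the adjacent consonants already agree in manner (/θ/ and /ð/ are both fricatives), so this form is consistent with the same rule.
/χ/ is a voiceless uvular fricative. The preceding trigger /k/ is a stop, so /χ/ must become a stop as well.
Changing only its manner to stop gives [q] — the voiceless uvular stop.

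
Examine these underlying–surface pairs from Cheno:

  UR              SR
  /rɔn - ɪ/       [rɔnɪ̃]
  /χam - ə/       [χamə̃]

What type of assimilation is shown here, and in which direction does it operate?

The vowel /ɪ/ surfaces as nasalised [ɪ̃] next to the preceding nasal /n/ — it has acquired the [+nasal] feature of its neighbour.
The other form shows the same pattern: /ə/ → [ə̃] after /m/ — each time a vowel is nasalised next to a preceding nasal.
Because the conditioning nasal is to the left of the vowel that changes, the process is progressive (perseverative).

progressive nasality assimilation (vowel nasalisation)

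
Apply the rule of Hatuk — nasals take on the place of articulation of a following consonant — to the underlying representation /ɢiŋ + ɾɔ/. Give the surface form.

/ŋ/ is a voiced velar nasal. The following trigger /ɾ/ is alveolar, so /ŋ/ must become alveolar as well.
Changing only its place to alveolar gives [n] — the voiced alveolar nasal.

[ɢinɾɔ]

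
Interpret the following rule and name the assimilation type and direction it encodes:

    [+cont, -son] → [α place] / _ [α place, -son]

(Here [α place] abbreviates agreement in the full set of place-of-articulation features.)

The shared variable α links the value of the place features (abbreviated [place]) on the target to the same value on the neighbouring segment, so place is the feature that assimilates.
The conditioning segment sits to the right of the focus bar, meaning the trigger follows the segment that changes — regressive assimilation.

regressive place assimilation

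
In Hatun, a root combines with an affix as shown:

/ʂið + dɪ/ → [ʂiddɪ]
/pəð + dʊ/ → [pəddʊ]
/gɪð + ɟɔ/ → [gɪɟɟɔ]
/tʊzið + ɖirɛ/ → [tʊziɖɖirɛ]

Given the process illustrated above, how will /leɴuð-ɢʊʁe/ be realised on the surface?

The data show regressive total assimilation (/ð/ → [d] before /d/; /ð/ → [ɟ] before /ɟ/; /ð/ → [ɖ] before /ɖ/): in every case the target segment becomes identical to its following neighbour, copying more than a single feature.
/ð/ is the segment targeted by the rule; it sits immediately before /ɢ/, so it assimilates completely and surfaces as [ɢ].

[leɴuɢɢʊʁe]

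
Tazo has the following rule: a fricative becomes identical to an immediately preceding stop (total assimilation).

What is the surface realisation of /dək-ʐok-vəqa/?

[dəkkokkəqa]

/ʐ/ is the segment targeted by the rule; it sits immediately after /k/, so it assimilates completely and surfaces as [k].
At the second juncture, /v/ likewise becomes [k] adjacent to /k/.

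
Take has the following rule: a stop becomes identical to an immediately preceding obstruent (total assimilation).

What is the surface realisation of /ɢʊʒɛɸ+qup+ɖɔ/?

[ɢʊʒɛɸɸuppɔ]

/q/ is the segment targeted by the rule; it sits immediately after /ɸ/, so it assimilates completely and surfaces as [ɸ].
The same rule applies at the second boundary: /ɖ/ → [p] next to /p/.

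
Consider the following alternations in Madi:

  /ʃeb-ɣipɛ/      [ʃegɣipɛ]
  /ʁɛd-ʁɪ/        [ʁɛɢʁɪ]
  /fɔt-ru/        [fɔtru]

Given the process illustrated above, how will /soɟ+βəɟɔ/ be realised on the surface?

The data show regressive place assimilation: /b/ → [g] before /ɣ/; /d/ → [ɢ] before /ʁ/. In each pair only place changes, matching the following consonant, while manner and voice stay constant.
Nothing changes in [fɔtru]: there the adjacent consonants already agree in place (/t/ and /r/ are both alveolar), so this form is consistent with the same rule.
/ɟ/ is a voiced palatal stop. The following trigger /β/ is bilabial, so /ɟ/ must become bilabial as well.
The voiced bilabial stop is [b], so /ɟ/ → [b].

[sobβəɟɔ]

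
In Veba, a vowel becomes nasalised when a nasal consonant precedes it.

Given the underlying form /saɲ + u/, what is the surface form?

The vowel /u/ is adjacent to the preceding nasal /ɲ/, so it acquires [+nasal] and surfaces as [ũ].

[saɲũ]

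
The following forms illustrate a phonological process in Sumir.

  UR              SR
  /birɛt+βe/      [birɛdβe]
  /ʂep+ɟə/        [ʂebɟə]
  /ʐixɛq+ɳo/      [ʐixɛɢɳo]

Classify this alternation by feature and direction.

regressive voicing assimilation

The segment that alternates is /t/, which surfaces as [d] when adjacent to /β/.
/t/ is voiceless while /β/ is voiced; the output [d] is voiced, matching the trigger — so the feature that spreads is voicing.
Place and manner are unchanged, so the assimilation is partial, not total.
The same holds elsewhere in the data: /p/ → [b] before /ɟ/ (voiceless → voiced, matching voiced); /q/ → [ɢ] before /ɳ/ (voiceless → voiced, matching voiced) — only voicing changes, and always toward the following segment.
Since the segment that changes precedes the conditioning segment, the assimilation is regressive.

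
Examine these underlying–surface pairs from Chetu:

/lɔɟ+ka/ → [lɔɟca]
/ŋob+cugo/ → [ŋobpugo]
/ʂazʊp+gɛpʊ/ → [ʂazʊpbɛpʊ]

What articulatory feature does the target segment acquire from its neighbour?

place

The segment that alternates is /k/, which surfaces as [c] when adjacent to /ɟ/.
The change velar → palatal matches the place of the preceding /ɟ/, identifying this as place assimilation.
The same holds elsewhere in the data: /c/ → [p] after /b/ (palatal → bilabial, matching bilabial); /g/ → [b] after /p/ (velar → bilabial, matching bilabial) — only place changes, and always toward the preceding segment.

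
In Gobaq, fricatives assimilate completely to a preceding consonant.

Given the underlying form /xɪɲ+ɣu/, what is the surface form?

[xɪɲɲu]

/ɣ/ is the segment targeted by the rule; it sits immediately after /ɲ/, so it assimilates completely and surfaces as [ɲ].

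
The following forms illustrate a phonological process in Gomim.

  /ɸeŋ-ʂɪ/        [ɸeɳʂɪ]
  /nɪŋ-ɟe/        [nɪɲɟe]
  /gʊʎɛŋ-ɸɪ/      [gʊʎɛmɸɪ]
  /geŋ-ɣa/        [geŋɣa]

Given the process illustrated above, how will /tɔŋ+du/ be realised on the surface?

[tɔndu]

The data show regressive place assimilation: /ŋ/ → [ɳ] before /ʂ/; /ŋ/ → [ɲ] before /ɟ/; /ŋ/ → [m] before /ɸ/. In each pair only place changes, matching the following consonant, while manner and voice stay constant.
Nothing changes in [geŋɣa]: there the adjacent consonants already agree in place (/ŋ/ and /ɣ/ are both velar), so this form is consistent with the same rule.
The rule targets /ŋ/ (voiced velar nasal), which sits before the trigger /d/ (alveolar).
Changing only its place to alveolar gives [n] — the voiced alveolar nasal.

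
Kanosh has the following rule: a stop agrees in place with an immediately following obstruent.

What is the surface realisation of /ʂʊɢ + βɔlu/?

The rule targets /ɢ/ (voiced uvular stop), which sits before the trigger /β/ (bilabial).
A voiced bilabial stop is [b], so the surface segment is [b].

[ʂʊbβɔlu]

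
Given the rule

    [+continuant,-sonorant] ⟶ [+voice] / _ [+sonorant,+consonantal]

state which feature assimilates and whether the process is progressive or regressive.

The structural change is [+voice], and the conditioning segment [+sonorant,+consonantal] (a sonorant consonant) is itself voiced, so the target comes to share the voicing of its neighbour — voicing assimilation.
Since the environment is written after the underscore, the trigger follows the target; the direction is regressive.

regressive voicing assimilation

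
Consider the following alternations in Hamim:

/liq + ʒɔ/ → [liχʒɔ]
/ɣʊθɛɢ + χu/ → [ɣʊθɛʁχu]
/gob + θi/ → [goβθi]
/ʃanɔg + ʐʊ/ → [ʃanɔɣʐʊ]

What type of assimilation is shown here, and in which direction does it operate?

regressive manner assimilation

Underlying /q/ is realised as [χ] next to /ʒ/; /ʒ/ itself does not change.
/q/ is a stop while /ʒ/ is a fricative; the output [χ] is a fricative, matching the trigger — so the feature that spreads is manner.
Place and voice are unchanged, so the assimilation is partial, not total.
Checking the remaining alternations: /ɢ/ → [ʁ] before /χ/ (stop → fricative, matching a fricative); /b/ → [β] before /θ/ (stop → fricative, matching a fricative); /g/ → [ɣ] before /ʐ/ (stop → fricative, matching a fricative) — only manner changes, and always toward the following segment.
Since the segment that changes precedes the conditioning segment, the assimilation is regressive.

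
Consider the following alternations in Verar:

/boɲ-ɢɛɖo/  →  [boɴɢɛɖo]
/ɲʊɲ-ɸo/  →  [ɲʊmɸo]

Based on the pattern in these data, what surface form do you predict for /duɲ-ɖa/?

[duɳɖa]

The data show regressive place assimilation: /ɲ/ → [ɴ] before /ɢ/; /ɲ/ → [m] before /ɸ/. In each pair only place changes, matching the following consonant, while manner and voice stay constant.
The rule targets /ɲ/ (voiced palatal nasal), which sits before the trigger /ɖ/ (retroflex).
A voiced retroflex nasal is [ɳ], so the surface segment is [ɳ].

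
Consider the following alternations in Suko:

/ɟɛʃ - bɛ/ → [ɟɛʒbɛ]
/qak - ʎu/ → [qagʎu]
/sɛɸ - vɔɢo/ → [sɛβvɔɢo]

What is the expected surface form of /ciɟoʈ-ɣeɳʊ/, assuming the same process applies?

[ciɟoɖɣeɳʊ]

The data show regressive voicing assimilation: /ʃ/ → [ʒ] before /b/; /k/ → [g] before /ʎ/; /ɸ/ → [β] before /v/. In each pair only voicing changes, matching the following consonant, while place and manner stay constant.
The rule targets /ʈ/ (voiceless retroflex stop), which sits before the trigger /ɣ/ (voiced).
Changing only its voicing to voiced gives [ɖ] — the voiced retroflex stop.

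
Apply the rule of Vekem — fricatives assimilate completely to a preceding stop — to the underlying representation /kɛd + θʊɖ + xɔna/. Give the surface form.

[kɛddʊɖɖɔna]

/θ/ is the segment targeted by the rule; it sits immediately after /d/, so it assimilates completely and surfaces as [d].
At the second juncture, /x/ likewise becomes [ɖ] adjacent to /ɖ/.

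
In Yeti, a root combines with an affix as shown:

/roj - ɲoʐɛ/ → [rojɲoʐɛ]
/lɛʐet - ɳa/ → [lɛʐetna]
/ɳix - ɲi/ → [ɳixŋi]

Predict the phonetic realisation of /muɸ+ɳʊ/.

[muɸmʊ]

The data show progressive place assimilation: /ɳ/ → [n] after /t/; /ɲ/ → [ŋ] after /x/. In each pair only place changes, matching the preceding consonant, while manner and voice stay constant.
No alternation appears in [rojɲoʐɛ]: there the adjacent consonants already agree in place (/ɲ/ and /j/ are both palatal), so this form is consistent with the same rule.
/ɳ/ is a voiced retroflex nasal. The preceding trigger /ɸ/ is bilabial, so /ɳ/ must become bilabial as well.
Changing only its place to bilabial gives [m] — the voiced bilabial nasal.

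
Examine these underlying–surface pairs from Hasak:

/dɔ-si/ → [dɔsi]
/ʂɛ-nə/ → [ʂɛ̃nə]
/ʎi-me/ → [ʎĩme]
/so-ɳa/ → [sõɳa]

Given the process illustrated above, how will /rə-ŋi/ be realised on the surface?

[rə̃ŋi]

The data show regressive nasality assimilation (vowel nasalisation): /ɛ/ → [ɛ̃] before /n/; /i/ → [ĩ] before /m/; /o/ → [õ] before /ɳ/ — a vowel is nasalised by an immediately following nasal consonant.
No change occurs in [dɔsi] because the vowel at the boundary is adjacent to an oral consonant, not a nasal (/ɔ/ next to /s/).
/ə/ sits next to the nasal /ŋ/ and is therefore nasalised to [ə̃].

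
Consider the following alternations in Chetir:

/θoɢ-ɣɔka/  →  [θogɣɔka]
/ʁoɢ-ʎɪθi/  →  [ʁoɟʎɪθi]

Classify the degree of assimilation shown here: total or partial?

partial assimilation

Underlying /ɢ/ is realised as [g] next to /ɣ/; /ɣ/ itself does not change.
/ɢ/ is uvular while /ɣ/ is velar; the output [g] is velar, matching the trigger — so the feature that spreads is place.
Manner and voice are unchanged, so the assimilation is partial, not total.
The same holds elsewhere in the data: /ɢ/ → [ɟ] before /ʎ/ (uvular → palatal, matching palatal) — only place changes, and always toward the following segment.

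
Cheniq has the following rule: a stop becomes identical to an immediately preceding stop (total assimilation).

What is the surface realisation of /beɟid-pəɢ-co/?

[beɟiddəɢɢo]

/p/ is the segment targeted by the rule; it sits immediately after /d/, so it assimilates completely and surfaces as [d].
The same rule applies at the second boundary: /c/ → [ɢ] next to /ɢ/.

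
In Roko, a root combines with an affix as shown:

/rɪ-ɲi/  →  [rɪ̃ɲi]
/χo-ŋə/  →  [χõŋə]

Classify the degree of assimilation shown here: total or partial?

The vowel /ɪ/ surfaces as nasalised [ɪ̃] next to the following nasal /ɲ/ — it has acquired the [+nasal] feature of its neighbour.
Likewise in the remaining data: /o/ → [õ] before /ŋ/ — each time a vowel is nasalised next to a following nasal.

partial assimilation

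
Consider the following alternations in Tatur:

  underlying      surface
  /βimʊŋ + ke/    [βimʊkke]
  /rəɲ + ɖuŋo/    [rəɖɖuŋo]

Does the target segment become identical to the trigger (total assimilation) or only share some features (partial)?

total assimilation

The segment that alternates is /ŋ/, which surfaces as [k] when adjacent to /k/.
The output [k] is identical to the trigger /k/ — every feature (place, manner, voicing) has been copied — so this is total assimilation.
The remaining alternation confirms this: /ɲ/ → [ɖ] before /ɖ/ — in each case the output is a copy of the following consonant.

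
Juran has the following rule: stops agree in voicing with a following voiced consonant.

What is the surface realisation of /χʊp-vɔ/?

[χʊbvɔ]

The rule targets /p/ (voiceless bilabial stop), which sits before the trigger /v/ (voiced).
The voiced bilabial stop is [b], so /p/ → [b].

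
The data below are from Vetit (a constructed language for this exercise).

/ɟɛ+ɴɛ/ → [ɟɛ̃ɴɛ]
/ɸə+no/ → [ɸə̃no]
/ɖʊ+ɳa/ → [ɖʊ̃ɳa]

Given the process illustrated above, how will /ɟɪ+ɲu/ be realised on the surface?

[ɟɪ̃ɲu]

The data show regressive nasality assimilation (vowel nasalisation): /ɛ/ → [ɛ̃] before /ɴ/; /ə/ → [ə̃] before /n/; /ʊ/ → [ʊ̃] before /ɳ/ — a vowel is nasalised by an immediately following nasal consonant.
The vowel /ɪ/ is adjacent to the following nasal /ɲ/, so it acquires [+nasal] and surfaces as [ɪ̃].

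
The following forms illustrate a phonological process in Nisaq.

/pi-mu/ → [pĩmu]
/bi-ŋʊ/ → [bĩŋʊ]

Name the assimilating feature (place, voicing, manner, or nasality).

nasality

The vowel /i/ surfaces as nasalised [ĩ] next to the following nasal /m/ — it has acquired the [+nasal] feature of its neighbour.
Likewise in the remaining data: /i/ → [ĩ] before /ŋ/ — each time a vowel is nasalised next to a following nasal.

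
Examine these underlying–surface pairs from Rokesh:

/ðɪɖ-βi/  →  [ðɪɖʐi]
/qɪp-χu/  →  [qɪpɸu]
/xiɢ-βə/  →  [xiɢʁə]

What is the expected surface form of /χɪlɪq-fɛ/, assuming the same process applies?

[χɪlɪqχɛ]

The data show progressive place assimilation: /β/ → [ʐ] after /ɖ/; /χ/ → [ɸ] after /p/; /β/ → [ʁ] after /ɢ/. In each pair only place changes, matching the preceding consonant, while manner and voice stay constant.
The rule targets /f/ (voiceless labiodental fricative), which sits after the trigger /q/ (uvular).
A voiceless uvular fricative is [χ], so the surface segment is [χ].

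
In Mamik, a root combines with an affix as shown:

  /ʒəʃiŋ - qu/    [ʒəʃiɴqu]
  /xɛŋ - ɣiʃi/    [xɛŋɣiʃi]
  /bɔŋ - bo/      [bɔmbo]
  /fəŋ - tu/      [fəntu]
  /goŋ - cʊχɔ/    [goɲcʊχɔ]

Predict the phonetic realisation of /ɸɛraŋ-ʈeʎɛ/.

The data show regressive place assimilation: /ŋ/ → [ɴ] before /q/; /ŋ/ → [m] before /b/; /ŋ/ → [n] before /t/; /ŋ/ → [ɲ] before /c/. In each pair only place changes, matching the following consonant, while manner and voice stay constant.
No alternation appears in [xɛŋɣiʃi]: there the adjacent consonants already agree in place (/ŋ/ and /ɣ/ are both velar), so this form is consistent with the same rule.
/ŋ/ is a voiced velar nasal. The following trigger /ʈ/ is retroflex, so /ŋ/ must become retroflex as well.
The voiced retroflex nasal is [ɳ], so /ŋ/ → [ɳ].

[ɸɛraɳʈeʎɛ]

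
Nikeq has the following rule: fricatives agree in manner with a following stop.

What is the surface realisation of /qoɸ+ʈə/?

/ɸ/ is a voiceless bilabial fricative. The following trigger /ʈ/ is a stop, so /ɸ/ must become a stop as well.
Changing only its manner to stop gives [p] — the voiceless bilabial stop.

[qopʈə]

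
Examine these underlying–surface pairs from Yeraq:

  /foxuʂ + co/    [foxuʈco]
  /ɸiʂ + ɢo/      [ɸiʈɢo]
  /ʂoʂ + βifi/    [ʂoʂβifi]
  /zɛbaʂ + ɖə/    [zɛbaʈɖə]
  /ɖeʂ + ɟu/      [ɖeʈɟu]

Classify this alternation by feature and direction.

Comparing underlying and surface forms, /ʂ/ → [ʈ] is the alternation; the neighbouring /c/ is constant.
/ʂ/ is a fricative while /c/ is a stop; the output [ʈ] is a stop, matching the trigger — so the feature that spreads is manner.
Place and voice are unchanged, so the assimilation is partial, not total.
The other alternating forms pattern the same way: /ʂ/ → [ʈ] before /ɢ/ (fricative → stop, matching a stop); /ʂ/ → [ʈ] before /ɖ/ (fricative → stop, matching a stop); /ʂ/ → [ʈ] before /ɟ/ (fricative → stop, matching a stop) — only manner changes, and always toward the following segment.
No alternation appears in [ʂoʂβifi]: there the adjacent consonants already agree in manner (/ʂ/ and /β/ are both fricatives), so this form is consistent with the same rule.
Since the segment that changes precedes the conditioning segment, the assimilation is regressive.

regressive manner assimilation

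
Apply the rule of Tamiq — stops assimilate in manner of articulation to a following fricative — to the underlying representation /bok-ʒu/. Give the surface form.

[boxʒu]

The rule targets /k/ (voiceless velar stop), which sits before the trigger /ʒ/ (fricative).
Changing only its manner to fricative gives [x] — the voiceless velar fricative.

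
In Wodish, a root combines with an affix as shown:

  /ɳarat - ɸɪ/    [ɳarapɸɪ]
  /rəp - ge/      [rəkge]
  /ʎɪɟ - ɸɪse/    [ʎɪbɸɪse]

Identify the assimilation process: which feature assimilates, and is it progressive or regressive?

Comparing underlying and surface forms, /t/ → [p] is the alternation; the neighbouring /ɸ/ is constant.
The change alveolar → bilabial matches the place of the following /ɸ/, identifying this as place assimilation.
Manner and voice are unchanged, so the assimilation is partial, not total.
The other alternating forms pattern the same way: /p/ → [k] before /g/ (bilabial → velar, matching velar); /ɟ/ → [b] before /ɸ/ (palatal → bilabial, matching bilabial) — only place changes, and always toward the following segment.
The trigger is the following segment, so the direction is regressive (anticipatory).

regressive place assimilation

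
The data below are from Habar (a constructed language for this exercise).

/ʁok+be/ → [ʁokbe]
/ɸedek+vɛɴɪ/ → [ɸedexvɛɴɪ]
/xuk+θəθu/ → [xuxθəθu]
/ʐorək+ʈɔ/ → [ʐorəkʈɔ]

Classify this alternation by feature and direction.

regressive manner assimilation

Underlying /k/ is realised as [x] next to /v/; /v/ itself does not change.
The change stop → fricative matches the manner of the following /v/, identifying this as manner assimilation.
Place and voice are unchanged, so the assimilation is partial, not total.
The same holds elsewhere in the data: /k/ → [x] before /θ/ (stop → fricative, matching a fricative) — only manner changes, and always toward the following segment.
No alternation appears in [ʁokbe], [ʐorəkʈɔ]: there the adjacent consonants already agree in manner (/k/ and /b/ are both stops; /k/ and /ʈ/ are both stops), so these forms are consistent with the same rule.
The trigger is the following segment, so the direction is regressive (anticipatory).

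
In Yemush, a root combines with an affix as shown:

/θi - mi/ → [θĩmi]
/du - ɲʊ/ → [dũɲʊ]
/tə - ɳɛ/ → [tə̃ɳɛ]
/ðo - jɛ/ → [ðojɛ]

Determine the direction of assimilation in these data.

regressive

The vowel /i/ surfaces as nasalised [ĩ] next to the following nasal /m/ — it has acquired the [+nasal] feature of its neighbour.
Likewise in the remaining data: /u/ → [ũ] before /ɲ/; /ə/ → [ə̃] before /ɳ/ — each time a vowel is nasalised next to a following nasal.
No change occurs in [ðojɛ] because the vowel at the boundary is adjacent to an oral consonant, not a nasal (/o/ next to /j/).
Because the conditioning nasal is to the right of the vowel that changes, the process is regressive (anticipatory).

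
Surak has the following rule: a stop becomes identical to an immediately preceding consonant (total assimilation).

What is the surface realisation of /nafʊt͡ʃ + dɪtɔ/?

[nafʊt͡ʃt͡ʃɪtɔ]

/d/ is the segment targeted by the rule; it sits immediately after /t͡ʃ/, so it assimilates completely and surfaces as [t͡ʃ].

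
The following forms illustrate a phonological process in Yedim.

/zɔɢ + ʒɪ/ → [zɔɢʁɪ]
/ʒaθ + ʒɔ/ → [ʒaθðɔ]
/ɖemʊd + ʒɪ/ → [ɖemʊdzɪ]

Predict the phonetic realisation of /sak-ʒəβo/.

[sakɣəβo]

The data show progressive place assimilation: /ʒ/ → [ʁ] after /ɢ/; /ʒ/ → [ð] after /θ/; /ʒ/ → [z] after /d/. In each pair only place changes, matching the preceding consonant, while manner and voice stay constant.
The rule targets /ʒ/ (voiced postalveolar fricative), which sits after the trigger /k/ (velar).
Changing only its place to velar gives [ɣ] — the voiced velar fricative.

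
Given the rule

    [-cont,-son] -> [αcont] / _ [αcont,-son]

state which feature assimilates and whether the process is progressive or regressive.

The rule copies [cont] (continuancy) from the environment onto the target stops; since [±cont] encodes the stop/fricative manner contrast, the assimilating dimension is manner.
Since the environment is written after the underscore, the trigger follows the target; the direction is regressive.

regressive manner assimilation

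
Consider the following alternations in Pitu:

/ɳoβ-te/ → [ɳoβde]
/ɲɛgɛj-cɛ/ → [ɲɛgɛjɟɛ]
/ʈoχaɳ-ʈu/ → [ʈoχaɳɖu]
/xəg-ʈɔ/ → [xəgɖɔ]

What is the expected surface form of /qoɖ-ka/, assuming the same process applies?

[qoɖga]

The data show progressive voicing assimilation: /t/ → [d] after /β/; /c/ → [ɟ] after /j/; /ʈ/ → [ɖ] after /ɳ/; /ʈ/ → [ɖ] after /g/. In each pair only voicing changes, matching the preceding consonant, while place and manner stay constant.
The rule targets /k/ (voiceless velar stop), which sits after the trigger /ɖ/ (voiced).
The voiced velar stop is [g], so /k/ → [g].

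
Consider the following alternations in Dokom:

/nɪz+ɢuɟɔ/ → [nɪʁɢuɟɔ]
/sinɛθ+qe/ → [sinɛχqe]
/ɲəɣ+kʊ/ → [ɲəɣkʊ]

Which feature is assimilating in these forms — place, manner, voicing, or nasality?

place

Comparing underlying and surface forms, /z/ → [ʁ] is the alternation; the neighbouring /ɢ/ is constant.
The change alveolar → uvular matches the place of the following /ɢ/, identifying this as place assimilation.
The other alternating form patterns the same way: /θ/ → [χ] before /q/ (dental → uvular, matching uvular) — only place changes, and always toward the following segment.
No alternation appears in [ɲəɣkʊ]: there the adjacent consonants already agree in place (/ɣ/ and /k/ are both velar), so this form is consistent with the same rule.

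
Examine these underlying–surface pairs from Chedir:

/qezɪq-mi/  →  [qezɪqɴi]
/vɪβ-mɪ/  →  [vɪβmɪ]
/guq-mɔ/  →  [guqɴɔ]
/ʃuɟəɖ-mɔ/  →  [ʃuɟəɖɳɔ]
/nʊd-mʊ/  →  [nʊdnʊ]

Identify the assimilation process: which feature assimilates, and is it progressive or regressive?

progressive place assimilation

The segment that alternates is /m/, which surfaces as [ɴ] when adjacent to /q/.
The change bilabial → uvular matches the place of the preceding /q/, identifying this as place assimilation.
Manner and voice are unchanged, so the assimilation is partial, not total.
The same holds elsewhere in the data: /m/ → [ɳ] after /ɖ/ (bilabial → retroflex, matching retroflex); /m/ → [n] after /d/ (bilabial → alveolar, matching alveolar) — only place changes, and always toward the preceding segment.
No alternation appears in [vɪβmɪ]: there the adjacent consonants already agree in place (/m/ and /β/ are both bilabial), so this form is consistent with the same rule.
The trigger is the preceding segment, so the direction is progressive (perseverative).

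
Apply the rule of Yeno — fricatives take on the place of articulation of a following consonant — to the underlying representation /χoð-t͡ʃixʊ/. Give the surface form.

The rule targets /ð/ (voiced dental fricative), which sits before the trigger /t͡ʃ/ (postalveolar).
Changing only its place to postalveolar gives [ʒ] — the voiced postalveolar fricative.

[χoʒt͡ʃixʊ]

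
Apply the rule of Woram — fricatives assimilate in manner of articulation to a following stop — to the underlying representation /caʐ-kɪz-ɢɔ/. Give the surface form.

The rule targets /ʐ/ (voiced retroflex fricative), which sits before the trigger /k/ (stop).
A voiced retroflex stop is [ɖ], so the surface segment is [ɖ].
The same rule applies at the second boundary: /z/ → [d] next to /ɢ/.

[caɖkɪdɢɔ]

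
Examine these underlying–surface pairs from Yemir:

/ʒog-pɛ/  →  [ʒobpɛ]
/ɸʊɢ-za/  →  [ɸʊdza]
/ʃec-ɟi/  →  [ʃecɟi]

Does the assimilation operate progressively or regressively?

regressive

The segment that alternates is /g/, which surfaces as [b] when adjacent to /p/.
The change velar → bilabial matches the place of the following /p/, identifying this as place assimilation.
The same holds elsewhere in the data: /ɢ/ → [d] before /z/ (uvular → alveolar, matching alveolar) — only place changes, and always toward the following segment.
Nothing changes in [ʃecɟi]: there the adjacent consonants already agree in place (/c/ and /ɟ/ are both palatal), so this form is consistent with the same rule.
The trigger is the following segment, so the direction is regressive (anticipatory).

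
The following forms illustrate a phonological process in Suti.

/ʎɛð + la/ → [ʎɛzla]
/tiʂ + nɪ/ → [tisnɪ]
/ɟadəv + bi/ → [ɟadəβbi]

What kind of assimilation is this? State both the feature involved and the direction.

regressive place assimilation

The segment that alternates is /ð/, which surfaces as [z] when adjacent to /l/.
/ð/ is dental while /l/ is alveolar; the output [z] is alveolar, matching the trigger — so the feature that spreads is place.
Manner and voice are unchanged, so the assimilation is partial, not total.
The same holds elsewhere in the data: /ʂ/ → [s] before /n/ (retroflex → alveolar, matching alveolar); /v/ → [β] before /b/ (labiodental → bilabial, matching bilabial) — only place changes, and always toward the following segment.
Since the segment that changes precedes the conditioning segment, the assimilation is regressive.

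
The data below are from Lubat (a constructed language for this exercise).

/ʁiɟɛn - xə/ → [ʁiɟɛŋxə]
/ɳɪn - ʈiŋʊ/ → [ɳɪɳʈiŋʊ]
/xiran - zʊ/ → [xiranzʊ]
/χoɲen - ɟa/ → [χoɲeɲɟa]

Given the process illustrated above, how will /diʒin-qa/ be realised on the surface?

[diʒiɴqa]

The data show regressive place assimilation: /n/ → [ŋ] before /x/; /n/ → [ɳ] before /ʈ/; /n/ → [ɲ] before /ɟ/. In each pair only place changes, matching the following consonant, while manner and voice stay constant.
Nothing changes in [xiranzʊ]: there the adjacent consonants already agree in place (/n/ and /z/ are both alveolar), so this form is consistent with the same rule.
The rule targets /n/ (voiced alveolar nasal), which sits before the trigger /q/ (uvular).
Changing only its place to uvular gives [ɴ] — the voiced uvular nasal.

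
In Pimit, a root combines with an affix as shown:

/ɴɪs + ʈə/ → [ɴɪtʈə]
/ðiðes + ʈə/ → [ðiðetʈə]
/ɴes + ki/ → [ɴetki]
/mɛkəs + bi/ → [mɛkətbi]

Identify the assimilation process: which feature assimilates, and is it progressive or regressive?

Comparing underlying and surface forms, /s/ → [t] is the alternation; the neighbouring /ʈ/ is constant.
/s/ is a fricative while /ʈ/ is a stop; the output [t] is a stop, matching the trigger — so the feature that spreads is manner.
Place and voice are unchanged, so the assimilation is partial, not total.
The same holds elsewhere in the data: /s/ → [t] before /k/ (fricative → stop, matching a stop); /s/ → [t] before /b/ (fricative → stop, matching a stop) — only manner changes, and always toward the following segment.
Since the segment that changes precedes the conditioning segment, the assimilation is regressive.

regressive manner assimilation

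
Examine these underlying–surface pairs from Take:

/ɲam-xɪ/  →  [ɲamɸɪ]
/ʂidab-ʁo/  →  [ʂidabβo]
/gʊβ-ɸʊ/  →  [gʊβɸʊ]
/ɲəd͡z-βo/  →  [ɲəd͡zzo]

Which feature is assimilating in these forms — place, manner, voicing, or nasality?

place

Comparing underlying and surface forms, /x/ → [ɸ] is the alternation; the neighbouring /m/ is constant.
/x/ is velar while /m/ is bilabial; the output [ɸ] is bilabial, matching the trigger — so the feature that spreads is place.
Checking the remaining alternations: /ʁ/ → [β] after /b/ (uvular → bilabial, matching bilabial); /β/ → [z] after /d͡z/ (bilabial → alveolar, matching alveolar) — only place changes, and always toward the preceding segment.
No alternation appears in [gʊβɸʊ]: there the adjacent consonants already agree in place (/ɸ/ and /β/ are both bilabial), so this form is consistent with the same rule.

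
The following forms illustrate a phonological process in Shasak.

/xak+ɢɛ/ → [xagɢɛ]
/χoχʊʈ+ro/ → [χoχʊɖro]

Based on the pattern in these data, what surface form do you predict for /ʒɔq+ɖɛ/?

[ʒɔɢɖɛ]

The data show regressive voicing assimilation: /k/ → [g] before /ɢ/; /ʈ/ → [ɖ] before /r/. In each pair only voicing changes, matching the following consonant, while place and manner stay constant.
/q/ is a voiceless uvular stop. The following trigger /ɖ/ is voiced, so /q/ must become voiced as well.
Changing only its voicing to voiced gives [ɢ] — the voiced uvular stop.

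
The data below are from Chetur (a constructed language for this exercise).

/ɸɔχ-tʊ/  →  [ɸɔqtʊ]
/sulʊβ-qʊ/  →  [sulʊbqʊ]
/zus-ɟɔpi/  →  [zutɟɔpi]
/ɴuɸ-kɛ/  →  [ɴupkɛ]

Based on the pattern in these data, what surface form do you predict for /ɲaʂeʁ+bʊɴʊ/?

[ɲaʂeɢbʊɴʊ]

The data show regressive manner assimilation: /χ/ → [q] before /t/; /β/ → [b] before /q/; /s/ → [t] before /ɟ/; /ɸ/ → [p] before /k/. In each pair only manner changes, matching the following consonant, while place and voice stay constant.
/ʁ/ is a voiced uvular fricative. The following trigger /b/ is a stop, so /ʁ/ must become a stop as well.
The voiced uvular stop is [ɢ], so /ʁ/ → [ɢ].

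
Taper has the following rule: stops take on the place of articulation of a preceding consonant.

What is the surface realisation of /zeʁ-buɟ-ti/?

[zeʁɢuɟci]

/b/ is a voiced bilabial stop. The preceding trigger /ʁ/ is uvular, so /b/ must become uvular as well.
The voiced uvular stop is [ɢ], so /b/ → [ɢ].
The same rule applies at the second boundary: /t/ → [c] next to /ɟ/.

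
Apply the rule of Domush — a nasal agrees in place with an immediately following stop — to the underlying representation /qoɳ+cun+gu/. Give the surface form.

The rule targets /ɳ/ (voiced retroflex nasal), which sits before the trigger /c/ (palatal).
A voiced palatal nasal is [ɲ], so the surface segment is [ɲ].
At the second juncture, /n/ likewise becomes [ŋ] adjacent to /g/.

[qoɲcuŋgu]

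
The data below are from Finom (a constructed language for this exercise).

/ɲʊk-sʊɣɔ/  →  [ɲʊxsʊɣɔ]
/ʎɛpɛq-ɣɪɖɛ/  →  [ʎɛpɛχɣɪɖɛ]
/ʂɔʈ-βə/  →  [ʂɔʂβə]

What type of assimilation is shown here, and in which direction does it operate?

Underlying /k/ is realised as [x] next to /s/; /s/ itself does not change.
/k/ is a stop while /s/ is a fricative; the output [x] is a fricative, matching the trigger — so the feature that spreads is manner.
Place and voice are unchanged, so the assimilation is partial, not total.
The same holds elsewhere in the data: /q/ → [χ] before /ɣ/ (stop → fricative, matching a fricative); /ʈ/ → [ʂ] before /β/ (stop → fricative, matching a fricative) — only manner changes, and always toward the following segment.
The trigger is the following segment, so the direction is regressive (anticipatory).

regressive manner assimilation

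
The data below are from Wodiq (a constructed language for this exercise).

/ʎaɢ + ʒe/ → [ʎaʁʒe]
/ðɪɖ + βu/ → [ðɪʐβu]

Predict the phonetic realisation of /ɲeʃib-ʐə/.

[ɲeʃiβʐə]

The data show regressive manner assimilation: /ɢ/ → [ʁ] before /ʒ/; /ɖ/ → [ʐ] before /β/. In each pair only manner changes, matching the following consonant, while place and voice stay constant.
The rule targets /b/ (voiced bilabial stop), which sits before the trigger /ʐ/ (fricative).
Changing only its manner to fricative gives [β] — the voiced bilabial fricative.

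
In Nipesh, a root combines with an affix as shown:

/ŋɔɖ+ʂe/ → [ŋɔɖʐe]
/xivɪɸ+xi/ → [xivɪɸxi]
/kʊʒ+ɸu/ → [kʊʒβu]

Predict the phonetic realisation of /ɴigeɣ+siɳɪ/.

[ɴigeɣziɳɪ]

The data show progressive voicing assimilation: /ʂ/ → [ʐ] after /ɖ/; /ɸ/ → [β] after /ʒ/. In each pair only voicing changes, matching the preceding consonant, while place and manner stay constant.
Nothing changes in [xivɪɸxi]: there the adjacent consonants already agree in voicing (/x/ and /ɸ/ are both voiceless), so this form is consistent with the same rule.
/s/ is a voiceless alveolar fricative. The preceding trigger /ɣ/ is voiced, so /s/ must become voiced as well.
Changing only its voicing to voiced gives [z] — the voiced alveolar fricative.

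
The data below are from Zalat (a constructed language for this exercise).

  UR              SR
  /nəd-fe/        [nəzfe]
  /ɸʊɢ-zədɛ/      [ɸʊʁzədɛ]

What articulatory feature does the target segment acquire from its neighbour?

The segment that alternates is /d/, which surfaces as [z] when adjacent to /f/.
/d/ is a stop while /f/ is a fricative; the output [z] is a fricative, matching the trigger — so the feature that spreads is manner.
The same holds elsewhere in the data: /ɢ/ → [ʁ] before /z/ (stop → fricative, matching a fricative) — only manner changes, and always toward the following segment.

manner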